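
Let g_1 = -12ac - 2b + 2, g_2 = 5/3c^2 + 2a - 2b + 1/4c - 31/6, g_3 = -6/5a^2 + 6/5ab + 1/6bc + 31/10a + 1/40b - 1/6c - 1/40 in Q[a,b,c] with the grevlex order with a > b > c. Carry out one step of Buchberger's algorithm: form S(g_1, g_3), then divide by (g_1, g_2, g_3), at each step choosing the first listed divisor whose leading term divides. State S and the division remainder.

S(g_1, g_3) = abc + 5/36bc^2 + 1/6ab + 31/12ac + 1/48bc - 5/36c^2 - 1/6a - 1/48c; remainder on division = 0.

lcm(LM(g_1), LM(g_3)) = a^2c.
S = (lcm/LT(g_1))·g_1 − (lcm/LT(g_3))·g_3 = abc + 5/36bc^2 + 1/6ab + 31/12ac + 1/48bc - 5/36c^2 - 1/6a - 1/48c.
Reduce S modulo (g_1, g_2, g_3) in that order:
  leading term abc: subtract (-1/12b)·g_1 from abc + 5/36bc^2 + 1/6ab + 31/12ac + 1/48bc - 5/36c^2 - 1/6a - 1/48c → 5/36bc^2 + 1/6ab - 1/6b^2 + 31/12ac + 1/48bc - 5/36c^2 - 1/6a + 1/6b - 1/48c
  leading term bc^2: subtract (1/12b)·g_2 from 5/36bc^2 + 1/6ab - 1/6b^2 + 31/12ac + 1/48bc - 5/36c^2 - 1/6a + 1/6b - 1/48c → 31/12ac - 5/36c^2 - 1/6a + 43/72b - 1/48c
  leading term ac: subtract (-31/144)·g_1 from 31/12ac - 5/36c^2 - 1/6a + 43/72b - 1/48c → -5/36c^2 - 1/6a + 1/6b - 1/48c + 31/72
  leading term c^2: subtract (-1/12)·g_2 from -5/36c^2 - 1/6a + 1/6b - 1/48c + 31/72 → 0
The remainder is 0, so this S-polynomial contributes no new basis element.
This is the inner loop of Buchberger's algorithm — each nonzero remainder becomes a new basis element.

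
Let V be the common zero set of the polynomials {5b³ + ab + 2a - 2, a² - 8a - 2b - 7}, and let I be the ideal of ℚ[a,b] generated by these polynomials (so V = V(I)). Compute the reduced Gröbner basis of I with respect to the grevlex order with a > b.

G = {b³ + ⅕ab + ⅖a - ⅖, a² - 8a - 2b - 7}

f_1 = 5b³ + ab + 2a - 2, LT = b³.
f_2 = a² - 8a - 2b - 7, LT = a².

The S-polynomials (S(f_1,f_2)) all reduce to 0 modulo the current basis, so we have a Gröbner basis.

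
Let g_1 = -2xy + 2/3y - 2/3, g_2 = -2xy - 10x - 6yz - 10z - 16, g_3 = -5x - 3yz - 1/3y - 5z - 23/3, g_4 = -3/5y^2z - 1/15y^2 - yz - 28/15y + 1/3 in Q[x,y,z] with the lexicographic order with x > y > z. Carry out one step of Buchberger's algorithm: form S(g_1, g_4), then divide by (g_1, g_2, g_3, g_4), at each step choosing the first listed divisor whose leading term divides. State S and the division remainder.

lcm(LM(g_1), LM(g_4)) = xy^2z.
S = (lcm/LT(g_1))·g_1 − (lcm/LT(g_4))·g_4 = -1/9xy^2 - 5/3xyz - 28/9xy + 5/9x - 1/3y^2z + 1/3yz.
Reduce S modulo (g_1, g_2, g_3, g_4) in that order:
  leading term xy^2: subtract (1/18y)·g_1 from -1/9xy^2 - 5/3xyz - 28/9xy + 5/9x - 1/3y^2z + 1/3yz → -5/3xyz - 28/9xy + 5/9x - 1/3y^2z - 1/27y^2 + 1/3yz + 1/27y
  leading term xyz: subtract (5/6z)·g_1 from -5/3xyz - 28/9xy + 5/9x - 1/3y^2z - 1/27y^2 + 1/3yz + 1/27y → -28/9xy + 5/9x - 1/3y^2z - 1/27y^2 - 2/9yz + 1/27y + 5/9z
  leading term xy: subtract (14/9)·g_1 from -28/9xy + 5/9x - 1/3y^2z - 1/27y^2 - 2/9yz + 1/27y + 5/9z → 5/9x - 1/3y^2z - 1/27y^2 - 2/9yz - y + 5/9z + 28/27
  leading term x: subtract (-1/9)·g_3 from 5/9x - 1/3y^2z - 1/27y^2 - 2/9yz - y + 5/9z + 28/27 → -1/3y^2z - 1/27y^2 - 5/9yz - 28/27y + 5/27
  leading term y^2z: subtract (5/9)·g_4 from -1/3y^2z - 1/27y^2 - 5/9yz - 28/27y + 5/27 → 0
The remainder is 0, so this S-polynomial contributes no new basis element.

S(g_1, g_4) = -1/9xy^2 - 5/3xyz - 28/9xy + 5/9x - 1/3y^2z + 1/3yz; remainder on division = 0.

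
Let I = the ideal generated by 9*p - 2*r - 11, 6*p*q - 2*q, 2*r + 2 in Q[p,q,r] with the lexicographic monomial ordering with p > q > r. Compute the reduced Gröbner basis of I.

G = {p - 1, q, r + 1}

Buchberger's algorithm terminates because the ascending chain of leading-term ideals stabilizes.

f_1 = 9*p - 2*r - 11, LT = p.
f_2 = 6*p*q - 2*q, LT = p*q.
f_3 = 2*r + 2, LT = r.

S(f_1,f_2): lcm = p*q. S = -2/9*q*r - 8/9*q.
  reduce S modulo (f_1, f_2, f_3):
  remainder -2/3*q ≠ 0; add g_4 = -2/3*q to the basis.

The other S-polynomials (S(f_1,f_3), S(f_2,f_3), S(f_1,g_4), S(f_2,g_4), S(f_3,g_4)) all reduce to 0 modulo the current basis, so we have a Gröbner basis.
Inter-reduce: drop elements whose leading term is divisible by another's, tail-reduce, and make monic.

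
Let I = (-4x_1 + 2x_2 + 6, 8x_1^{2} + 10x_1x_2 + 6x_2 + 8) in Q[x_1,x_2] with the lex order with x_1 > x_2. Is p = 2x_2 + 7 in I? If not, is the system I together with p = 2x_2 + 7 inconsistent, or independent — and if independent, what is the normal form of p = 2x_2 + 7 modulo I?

Adjoining 2x_2 + 7 makes the ideal the whole ring: the system is inconsistent.

First compute the reduced Gröbner basis of I by Buchberger's algorithm.
f_1 = -4x_1 + 2x_2 + 6, LT = x_1.
f_2 = 8x_1^{2} + 10x_1x_2 + 6x_2 + 8, LT = x_1^{2}.

S(f_1,f_2): lcm = x_1^{2}. S = -\tfrac{7}{4}x_1x_2 - \tfrac{3}{2}x_1 - \tfrac{3}{4}x_2 - 1.
  reduce S modulo (f_1, f_2):
  remainder -\tfrac{7}{8}x_2^{2} - \tfrac{33}{8}x_2 - \tfrac{13}{4} ≠ 0; add h_3 = -\tfrac{7}{8}x_2^{2} - \tfrac{33}{8}x_2 - \tfrac{13}{4} to the basis.

The other S-polynomials (S(f_1,h_3), S(f_2,h_3)) all reduce to 0 modulo the current basis, so we have a Gröbner basis.
Inter-reduce: drop elements whose leading term is divisible by another's, tail-reduce, and make monic.
Reduced Gröbner basis: {x_1 - \tfrac{1}{2}x_2 - \tfrac{3}{2}, x_2^{2} + \tfrac{33}{7}x_2 + \tfrac{26}{7}}.
Label its elements g_1 = x_1 - \tfrac{1}{2}x_2 - \tfrac{3}{2}, g_2 = x_2^{2} + \tfrac{33}{7}x_2 + \tfrac{26}{7}.

Reduce p = 2x_2 + 7 modulo G:
  leading term x_2: no divisor's leading term divides it; move 2x_2 to the remainder.
  leading term 1: no divisor's leading term divides it; move 7 to the remainder.
  normal form = 2x_2 + 7.
The normal form is nonzero, so p ∉ I. Since p minus its normal form lies in I, I + (p) = I + (r) where r = 2x_2 + 7; decide whether this ideal is the whole ring.
Run Buchberger on G together with r (pairs among the g_i already reduce to 0 since G is a Gröbner basis):
g_1 = x_1 - \tfrac{1}{2}x_2 - \tfrac{3}{2}, LT = x_1.
g_2 = x_2^{2} + \tfrac{33}{7}x_2 + \tfrac{26}{7}, LT = x_2^{2}.
r = 2x_2 + 7, LT = x_2.

S(g_2,r): lcm = x_2^{2}. S = \tfrac{17}{14}x_2 + \tfrac{26}{7}.
  reduce S modulo (g_1, g_2, r):
  remainder -\tfrac{15}{28} ≠ 0; add m_4 = -\tfrac{15}{28} to the basis.

The other S-polynomials (S(g_1,g_2), S(g_1,r), S(g_1,m_4), S(g_2,m_4), S(r,m_4)) all reduce to 0 modulo the current basis, so we have a Gröbner basis.
Inter-reduce: drop elements whose leading term is divisible by another's, tail-reduce, and make monic.
Reduced Gröbner basis: {1}.
The reduced Gröbner basis of I + (p) is {1}: the ideal is the whole ring, so the enlarged system has no common solution — adjoining p is inconsistent.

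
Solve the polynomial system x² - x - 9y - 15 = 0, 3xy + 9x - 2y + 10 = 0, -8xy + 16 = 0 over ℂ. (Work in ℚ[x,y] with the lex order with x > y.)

Compute a lex Gröbner basis by Buchberger's algorithm.
f_1 = x² - x - 9y - 15, LT = x².
f_2 = 3xy + 9x - 2y + 10, LT = xy.
f_3 = -8xy + 16, LT = xy.

S(f_1,f_2): lcm = x²y. S = -3x² - ⅓xy - 10/3x - 9y² - 15y.
  leading term x²: subtract (-3)·f_1 from -3x² - ⅓xy - 10/3x - 9y² - 15y → -⅓xy - 19/3x - 9y² - 42y - 45
  leading term xy: subtract (-1/9)·f_2 from -⅓xy - 19/3x - 9y² - 42y - 45 → -16/3x - 9y² - 380/9y - 395/9
  leading term x: no divisor's leading term divides it; move -16/3x to the remainder.
  leading term y²: no divisor's leading term divides it; move -9y² to the remainder.
  leading term y: no divisor's leading term divides it; move -380/9y to the remainder.
  leading term 1: no divisor's leading term divides it; move -395/9 to the remainder.
  remainder -16/3x - 9y² - 380/9y - 395/9 ≠ 0; add h_4 = -16/3x - 9y² - 380/9y - 395/9 to the basis.

S(f_1,f_3): lcm = x²y. S = -xy + 2x - 9y² - 15y.
  leading term xy: subtract (-⅓)·f_2 from -xy + 2x - 9y² - 15y → 5x - 9y² - 47/3y + 10/3
  leading term x: subtract (-15/16)·h_4 from 5x - 9y² - 47/3y + 10/3 → -279/16y² - 221/4y - 605/16
  leading term y²: no divisor's leading term divides it; move -279/16y² to the remainder.
  leading term y: no divisor's leading term divides it; move -221/4y to the remainder.
  leading term 1: no divisor's leading term divides it; move -605/16 to the remainder.
  remainder -279/16y² - 221/4y - 605/16 ≠ 0; add h_5 = -279/16y² - 221/4y - 605/16 to the basis.

S(f_2,f_3): lcm = xy. S = 3x - ⅔y + 16/3.
  leading term x: subtract (-9/16)·h_4 from 3x - ⅔y + 16/3 → -81/16y² - 293/12y - 929/48
  leading term y²: subtract (9/31)·h_5 from -81/16y² - 293/12y - 929/48 → -779/93y - 779/93
  leading term y: no divisor's leading term divides it; move -779/93y to the remainder.
  leading term 1: no divisor's leading term divides it; move -779/93 to the remainder.
  remainder -779/93y - 779/93 ≠ 0; add h_6 = -779/93y - 779/93 to the basis.

S(f_1,h_4): lcm = x². S = -27/16xy² - 95/12xy - 443/48x - 9y - 15.
  leading term xy²: subtract (-9/16y)·f_2 from -27/16xy² - 95/12xy - 443/48x - 9y - 15 → -137/48xy - 443/48x - 9/8y² - 27/8y - 15
  leading term xy: subtract (-137/144)·f_2 from -137/48xy - 443/48x - 9/8y² - 27/8y - 15 → -⅔x - 9/8y² - 95/18y - 395/72
  leading term x: subtract (⅛)·h_4 from -⅔x - 9/8y² - 95/18y - 395/72 → 0
  remainder 0.

S(f_2,h_4): lcm = xy. S = 3x - 27/16y³ - 95/12y² - 427/48y + 10/3.
  leading term x: subtract (-9/16)·h_4 from 3x - 27/16y³ - 95/12y² - 427/48y + 10/3 → -27/16y³ - 623/48y² - 1567/48y - 1025/48
  leading term y³: subtract (3/31y)·h_5 from -27/16y³ - 623/48y² - 1567/48y - 1025/48 → -11357/1488y² - 10783/372y - 1025/48
  leading term y²: subtract (11357/25947)·h_5 from -11357/1488y² - 10783/372y - 1025/48 → -124640/25947y - 124640/25947
  leading term y: subtract (160/279)·h_6 from -124640/25947y - 124640/25947 → 0
  remainder 0.

S(f_3,h_4): lcm = xy. S = -27/16y³ - 95/12y² - 395/48y - 2.
  leading term y³: subtract (3/31y)·h_5 from -27/16y³ - 95/12y² - 395/48y - 2 → -239/93y² - 425/93y - 2
  leading term y²: subtract (3824/25947)·h_5 from -239/93y² - 425/93y - 2 → 92701/25947y + 92701/25947
  leading term y: subtract (-119/279)·h_6 from 92701/25947y + 92701/25947 → 0
  remainder 0.

S(f_1,h_5): leading monomials are coprime, so the S-polynomial reduces to 0 (Buchberger's first criterion).
S(f_2,h_5): lcm = xy². S = -47/279xy - 605/279x - ⅔y² + 10/3y.
  leading term xy: subtract (-47/837)·f_2 from -47/279xy - 605/279x - ⅔y² + 10/3y → -464/279x - ⅔y² + 2696/837y + 470/837
  leading term x: subtract (29/93)·h_4 from -464/279x - ⅔y² + 2696/837y + 470/837 → 199/93y² + 508/31y + 1325/93
  leading term y²: subtract (-3184/25947)·h_5 from 199/93y² + 508/31y + 1325/93 → 249280/25947y + 249280/25947
  leading term y: subtract (-320/279)·h_6 from 249280/25947y + 249280/25947 → 0
  remainder 0.

S(f_3,h_5): lcm = xy². S = -884/279xy - 605/279x - 2y.
  leading term xy: subtract (-884/837)·f_2 from -884/279xy - 605/279x - 2y → 2047/279x - 3442/837y + 8840/837
  leading term x: subtract (-2047/1488)·h_4 from 2047/279x - 3442/837y + 8840/837 → -6141/496y² - 23137/372y - 74125/1488
  leading term y²: subtract (2047/2883)·h_5 from -6141/496y² - 23137/372y - 74125/1488 → -66215/2883y - 66215/2883
  leading term y: subtract (85/31)·h_6 from -66215/2883y - 66215/2883 → 0
  remainder 0.

S(h_4,h_5): leading monomials are coprime, so the S-polynomial reduces to 0 (Buchberger's first criterion).
S(f_1,h_6): leading monomials are coprime, so the S-polynomial reduces to 0 (Buchberger's first criterion).
S(f_2,h_6): lcm = xy. S = 2x - ⅔y + 10/3.
  leading term x: subtract (-⅜)·h_4 from 2x - ⅔y + 10/3 → -27/8y² - 33/2y - 105/8
  leading term y²: subtract (6/31)·h_5 from -27/8y² - 33/2y - 105/8 → -180/31y - 180/31
  leading term y: subtract (540/779)·h_6 from -180/31y - 180/31 → 0
  remainder 0.

S(f_3,h_6): lcm = xy. S = -x - 2.
  leading term x: subtract (3/16)·h_4 from -x - 2 → 27/16y² + 95/12y + 299/48
  leading term y²: subtract (-3/31)·h_5 from 27/16y² + 95/12y + 299/48 → 239/93y + 239/93
  leading term y: subtract (-239/779)·h_6 from 239/93y + 239/93 → 0
  remainder 0.

S(h_4,h_6): leading monomials are coprime, so the S-polynomial reduces to 0 (Buchberger's first criterion).
S(h_5,h_6): lcm = y². S = 605/279y + 605/279.
  leading term y: subtract (-605/2337)·h_6 from 605/279y + 605/279 → 0
  remainder 0.

Every S-polynomial of the final basis reduces to 0, so we have a Gröbner basis.
Inter-reduce: drop elements whose leading term is divisible by another's, tail-reduce, and make monic.
Reduced Gröbner basis: {x + 2, y + 1}.

Elimination: the polynomial y + 1 lies in the elimination ideal for y, so y ∈ {-1}. For each such y, the remaining basis elements (now univariate) give the rest of the solution.
  y = -1: the earlier basis element becomes x + 2 = 0, giving x = -2 — point (-2, -1).

{(-2, -1)}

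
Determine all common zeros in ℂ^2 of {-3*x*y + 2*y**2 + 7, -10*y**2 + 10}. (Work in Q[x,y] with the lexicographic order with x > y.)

{(-3, -1), (3, 1)}

Compute a lex Gröbner basis by Buchberger's algorithm.
f_1 = -3*x*y + 2*y**2 + 7, LT = x*y.
f_2 = -10*y**2 + 10, LT = y**2.

S(f_1,f_2): lcm = x*y**2. S = x - 2/3*y**3 - 7/3*y.
  leading term x: no divisor's leading term divides it; move x to the remainder.
  leading term y**3: subtract (1/15*y)·f_2 from -2/3*y**3 - 7/3*y → -3*y
  leading term y: no divisor's leading term divides it; move -3*y to the remainder.
  remainder x - 3*y ≠ 0; add h_3 = x - 3*y to the basis.

The other S-polynomials (S(f_1,h_3), S(f_2,h_3)) all reduce to 0 modulo the current basis, so we have a Gröbner basis.
Inter-reduce: drop elements whose leading term is divisible by another's, tail-reduce, and make monic.
Reduced Gröbner basis: {x - 3*y, y**2 - 1}.

From the last basis element, y**2 - 1 = 0, so y takes values in {-1, 1}. Each choice, substituted upward through the basis, yields the corresponding point(s) of the solution set.
  y = -1: the earlier basis element becomes x + 3 = 0, giving x = -3 — point (-3, -1).
  y = 1: the earlier basis element becomes x - 3 = 0, giving x = 3 — point (3, 1).
Substituting each solution back into the original system confirms all equations vanish.
This is the nonlinear analogue of row-reducing a linear system.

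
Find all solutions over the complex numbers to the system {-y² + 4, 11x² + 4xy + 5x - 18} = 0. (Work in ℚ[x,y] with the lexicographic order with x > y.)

{(3/22 - 3*sqrt(89)/22, -2), (3/22 + 3*sqrt(89)/22, -2), (-2, 2), (9/11, 2)}

Compute a lex Gröbner basis by Buchberger's algorithm.
f_1 = -y² + 4, LT = y².
f_2 = 11x² + 4xy + 5x - 18, LT = x².

The S-polynomials (S(f_1,f_2)) all reduce to 0 modulo the current basis, so we have a Gröbner basis.
Inter-reduce: drop elements whose leading term is divisible by another's, tail-reduce, and make monic.
Reduced Gröbner basis: {x² + 4/11xy + 5/11x - 18/11, y² - 4}.

From the last basis element, y² - 4 = 0, so y takes values in {-2, 2}. Each choice, substituted upward through the basis, yields the corresponding point(s) of the solution set.
  y = -2: the earlier basis element becomes x² - 3/11x - 18/11 = 0, giving x = 3/22 - 3*sqrt(89)/22, 3/22 + 3*sqrt(89)/22 — points (3/22 - 3*sqrt(89)/22, -2), (3/22 + 3*sqrt(89)/22, -2).
  y = 2: the earlier basis element becomes x² + 13/11x - 18/11 = 0, giving x = -2, 9/11 — points (-2, 2), (9/11, 2).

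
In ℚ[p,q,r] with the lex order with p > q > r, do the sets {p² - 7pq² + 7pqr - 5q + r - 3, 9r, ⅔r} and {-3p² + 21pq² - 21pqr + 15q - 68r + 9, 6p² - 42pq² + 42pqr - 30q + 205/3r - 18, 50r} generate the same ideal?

Yes, the ideals are equal.

For a fixed monomial order, each ideal has a unique reduced Gröbner basis; comparing bases decides equality.
Buchberger on the first generating set:
f_1 = p² - 7pq² + 7pqr - 5q + r - 3, LT = p².
f_2 = 9r, LT = r.
f_3 = ⅔r, LT = r.

The S-polynomials (S(f_1,f_2), S(f_1,f_3), S(f_2,f_3)) all reduce to 0 modulo the current basis, so we have a Gröbner basis.
Inter-reduce: drop elements whose leading term is divisible by another's, tail-reduce, and make monic.
Reduced Gröbner basis: {p² - 7pq² - 5q - 3, r}.

Buchberger on the second generating set:
h_1 = -3p² + 21pq² - 21pqr + 15q - 68r + 9, LT = p².
h_2 = 6p² - 42pq² + 42pqr - 30q + 205/3r - 18, LT = p².
h_3 = 50r, LT = r.

The S-polynomials (S(h_1,h_2), S(h_1,h_3), S(h_2,h_3)) all reduce to 0 modulo the current basis, so we have a Gröbner basis.
Inter-reduce: drop elements whose leading term is divisible by another's, tail-reduce, and make monic.
Reduced Gröbner basis: {p² - 7pq² - 5q - 3, r}.

These coincide, so the ideals are equal.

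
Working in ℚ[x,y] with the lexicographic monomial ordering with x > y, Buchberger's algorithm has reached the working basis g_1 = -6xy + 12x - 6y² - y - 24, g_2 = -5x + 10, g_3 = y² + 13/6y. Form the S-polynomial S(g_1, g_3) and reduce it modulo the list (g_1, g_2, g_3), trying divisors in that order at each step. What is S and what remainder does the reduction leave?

S(g_1, g_3) = -25/6xy + y³ + ⅙y² + 4y; remainder on division = 0.

lcm(LM(g_1), LM(g_3)) = xy².
S = (lcm/LT(g_1))·g_1 − (lcm/LT(g_3))·g_3 = -25/6xy + y³ + ⅙y² + 4y.
Reduce S modulo (g_1, g_2, g_3) in that order:
  leading term xy: subtract (25/36)·g_1 from -25/6xy + y³ + ⅙y² + 4y → -25/3x + y³ + 13/3y² + 169/36y + 50/3
  leading term x: subtract (5/3)·g_2 from -25/3x + y³ + 13/3y² + 169/36y + 50/3 → y³ + 13/3y² + 169/36y
  leading term y³: subtract (y)·g_3 from y³ + 13/3y² + 169/36y → 13/6y² + 169/36y
  leading term y²: subtract (13/6)·g_3 from 13/6y² + 169/36y → 0
The remainder is 0, so this S-polynomial contributes no new basis element.
This is the inner loop of Buchberger's algorithm — each nonzero remainder becomes a new basis element.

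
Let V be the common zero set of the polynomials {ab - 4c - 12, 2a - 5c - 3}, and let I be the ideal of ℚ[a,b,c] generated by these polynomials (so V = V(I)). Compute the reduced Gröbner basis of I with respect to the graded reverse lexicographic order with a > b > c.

G = {bc + ⅗b - 8/5c - 24/5, a - 5/2c - 3/2}

f_1 = ab - 4c - 12, LT = ab.
f_2 = 2a - 5c - 3, LT = a.

S(f_1,f_2): lcm = ab. S = 5/2bc + 3/2b - 4c - 12.
  leading term bc: no divisor's leading term divides it; move 5/2bc to the remainder.
  leading term b: no divisor's leading term divides it; move 3/2b to the remainder.
  leading term c: no divisor's leading term divides it; move -4c to the remainder.
  leading term 1: no divisor's leading term divides it; move -12 to the remainder.
  remainder 5/2bc + 3/2b - 4c - 12 ≠ 0; add g_3 = 5/2bc + 3/2b - 4c - 12 to the basis.

The other S-polynomials (S(f_1,g_3), S(f_2,g_3)) all reduce to 0 modulo the current basis, so we have a Gröbner basis.
Inter-reduce: drop elements whose leading term is divisible by another's, tail-reduce, and make monic.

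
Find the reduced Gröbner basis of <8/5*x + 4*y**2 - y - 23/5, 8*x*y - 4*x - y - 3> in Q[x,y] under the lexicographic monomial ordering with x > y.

f_1 = 8/5*x + 4*y**2 - y - 23/5, LT = x.
f_2 = 8*x*y - 4*x - y - 3, LT = x*y.

S(f_1,f_2): lcm = x*y. S = 1/2*x + 5/2*y**3 - 5/8*y**2 - 11/4*y + 3/8.
  leading term x: subtract (5/16)·f_1 from 1/2*x + 5/2*y**3 - 5/8*y**2 - 11/4*y + 3/8 → 5/2*y**3 - 15/8*y**2 - 39/16*y + 29/16
  leading term y**3: no divisor's leading term divides it; move 5/2*y**3 to the remainder.
  leading term y**2: no divisor's leading term divides it; move -15/8*y**2 to the remainder.
  leading term y: no divisor's leading term divides it; move -39/16*y to the remainder.
  leading term 1: no divisor's leading term divides it; move 29/16 to the remainder.
  remainder 5/2*y**3 - 15/8*y**2 - 39/16*y + 29/16 ≠ 0; add g_3 = 5/2*y**3 - 15/8*y**2 - 39/16*y + 29/16 to the basis.

The other S-polynomials (S(f_1,g_3), S(f_2,g_3)) all reduce to 0 modulo the current basis, so we have a Gröbner basis.
Inter-reduce: drop elements whose leading term is divisible by another's, tail-reduce, and make monic.

G = {x + 5/2*y**2 - 5/8*y - 23/8, y**3 - 3/4*y**2 - 39/40*y + 29/40}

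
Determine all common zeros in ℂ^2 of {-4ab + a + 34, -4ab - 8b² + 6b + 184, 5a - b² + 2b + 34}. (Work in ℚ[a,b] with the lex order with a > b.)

{(-2, -4)}

Compute a lex Gröbner basis by Buchberger's algorithm.
f_1 = -4ab + a + 34, LT = ab.
f_2 = -4ab - 8b² + 6b + 184, LT = ab.
f_3 = 5a - b² + 2b + 34, LT = a.

S(f_1,f_2): lcm = ab. S = -¼a - 2b² + 3/2b + 75/2.
  leading term a: subtract (-1/20)·f_3 from -¼a - 2b² + 3/2b + 75/2 → -41/20b² + 8/5b + 196/5
  leading term b²: no divisor's leading term divides it; move -41/20b² to the remainder.
  leading term b: no divisor's leading term divides it; move 8/5b to the remainder.
  leading term 1: no divisor's leading term divides it; move 196/5 to the remainder.
  remainder -41/20b² + 8/5b + 196/5 ≠ 0; add h_4 = -41/20b² + 8/5b + 196/5 to the basis.

S(f_1,f_3): lcm = ab. S = -¼a + ⅕b³ - ⅖b² - 34/5b - 17/2.
  leading term a: subtract (-1/20)·f_3 from -¼a + ⅕b³ - ⅖b² - 34/5b - 17/2 → ⅕b³ - 9/20b² - 67/10b - 34/5
  leading term b³: subtract (-4/41b)·h_4 from ⅕b³ - 9/20b² - 67/10b - 34/5 → -241/820b² - 1179/410b - 34/5
  leading term b²: subtract (241/1681)·h_4 from -241/820b² - 1179/410b - 34/5 → -10439/3362b - 20878/1681
  leading term b: no divisor's leading term divides it; move -10439/3362b to the remainder.
  leading term 1: no divisor's leading term divides it; move -20878/1681 to the remainder.
  remainder -10439/3362b - 20878/1681 ≠ 0; add h_5 = -10439/3362b - 20878/1681 to the basis.

The other S-polynomials (S(f_2,f_3), S(f_1,h_4), S(f_2,h_4), S(f_3,h_4), S(f_1,h_5), S(f_2,h_5), S(f_3,h_5), S(h_4,h_5)) all reduce to 0 modulo the current basis, so we have a Gröbner basis.
Inter-reduce: drop elements whose leading term is divisible by another's, tail-reduce, and make monic.
Reduced Gröbner basis: {a + 2, b + 4}.

A lex Gröbner basis eliminates variables successively. Here b + 4 depends only on b, with roots {-4}; lifting each root through the earlier basis elements recovers the full solutions.
  b = -4: the earlier basis element becomes a + 2 = 0, giving a = -2 — point (-2, -4).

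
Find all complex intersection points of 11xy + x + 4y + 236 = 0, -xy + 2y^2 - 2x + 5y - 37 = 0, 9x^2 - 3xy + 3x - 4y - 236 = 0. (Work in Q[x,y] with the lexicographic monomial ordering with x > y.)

Compute a lex Gröbner basis by Buchberger's algorithm.
f_1 = 11xy + x + 4y + 236, LT = xy.
f_2 = -xy - 2x + 2y^2 + 5y - 37, LT = xy.
f_3 = 9x^2 - 3xy + 3x - 4y - 236, LT = x^2.

S(f_1,f_2): lcm = xy. S = -21/11x + 2y^2 + 59/11y - 171/11.
  leading term x: no divisor's leading term divides it; move -21/11x to the remainder.
  leading term y^2: no divisor's leading term divides it; move 2y^2 to the remainder.
  leading term y: no divisor's leading term divides it; move 59/11y to the remainder.
  leading term 1: no divisor's leading term divides it; move -171/11 to the remainder.
  remainder -21/11x + 2y^2 + 59/11y - 171/11 ≠ 0; add h_4 = -21/11x + 2y^2 + 59/11y - 171/11 to the basis.

S(f_1,f_3): lcm = x^2y. S = 1/11x^2 + 1/3xy^2 + 1/33xy + 236/11x + 4/9y^2 + 236/9y.
  leading term x^2: subtract (1/99)·f_3 from 1/11x^2 + 1/3xy^2 + 1/33xy + 236/11x + 4/9y^2 + 236/9y → 1/3xy^2 + 2/33xy + 707/33x + 4/9y^2 + 2600/99y + 236/99
  leading term xy^2: subtract (1/33y)·f_1 from 1/3xy^2 + 2/33xy + 707/33x + 4/9y^2 + 2600/99y + 236/99 → 1/33xy + 707/33x + 32/99y^2 + 172/9y + 236/99
  leading term xy: subtract (1/363)·f_1 from 1/33xy + 707/33x + 32/99y^2 + 172/9y + 236/99 → 2592/121x + 32/99y^2 + 20800/1089y + 1888/1089
  leading term x: subtract (-864/77)·h_4 from 2592/121x + 32/99y^2 + 20800/1089y + 1888/1089 → 15776/693y^2 + 54944/693y - 10880/63
  leading term y^2: no divisor's leading term divides it; move 15776/693y^2 to the remainder.
  leading term y: no divisor's leading term divides it; move 54944/693y to the remainder.
  leading term 1: no divisor's leading term divides it; move -10880/63 to the remainder.
  remainder 15776/693y^2 + 54944/693y - 10880/63 ≠ 0; add h_5 = 15776/693y^2 + 54944/693y - 10880/63 to the basis.

S(f_2,f_3): lcm = x^2y. S = 2x^2 - 5/3xy^2 - 16/3xy + 37x + 4/9y^2 + 236/9y.
  leading term x^2: subtract (2/9)·f_3 from 2x^2 - 5/3xy^2 - 16/3xy + 37x + 4/9y^2 + 236/9y → -5/3xy^2 - 14/3xy + 109/3x + 4/9y^2 + 244/9y + 472/9
  leading term xy^2: subtract (-5/33y)·f_1 from -5/3xy^2 - 14/3xy + 109/3x + 4/9y^2 + 244/9y + 472/9 → -149/33xy + 109/3x + 104/99y^2 + 6224/99y + 472/9
  leading term xy: subtract (-149/363)·f_1 from -149/33xy + 109/3x + 104/99y^2 + 6224/99y + 472/9 → 4446/121x + 104/99y^2 + 70252/1089y + 162604/1089
  leading term x: subtract (-1482/77)·h_4 from 4446/121x + 104/99y^2 + 70252/1089y + 162604/1089 → 27404/693y^2 + 116246/693y - 103870/693
  leading term y^2: subtract (403/232)·h_5 from 27404/693y^2 + 116246/693y - 103870/693 → 28730/957y + 143650/957
  leading term y: no divisor's leading term divides it; move 28730/957y to the remainder.
  leading term 1: no divisor's leading term divides it; move 143650/957 to the remainder.
  remainder 28730/957y + 143650/957 ≠ 0; add h_6 = 28730/957y + 143650/957 to the basis.

The other S-polynomials (S(f_1,h_4), S(f_2,h_4), S(f_3,h_4), S(f_1,h_5), S(f_2,h_5), S(f_3,h_5), S(h_4,h_5), S(f_1,h_6), S(f_2,h_6), S(f_3,h_6), S(h_4,h_6), S(h_5,h_6)) all reduce to 0 modulo the current basis, so we have a Gröbner basis.
Inter-reduce: drop elements whose leading term is divisible by another's, tail-reduce, and make monic.
Reduced Gröbner basis: {x - 4, y + 5}.

Since the basis is lex-ordered, y + 5 is univariate in y. Its roots are {-5}. Back-substituting each root into the other basis elements fixes the other coordinates.
  y = -5: the earlier basis element becomes x - 4 = 0, giving x = 4 — point (4, -5).
Zero-dimensionality of the ideal guarantees finitely many solutions over ℂ.

{(4, -5)}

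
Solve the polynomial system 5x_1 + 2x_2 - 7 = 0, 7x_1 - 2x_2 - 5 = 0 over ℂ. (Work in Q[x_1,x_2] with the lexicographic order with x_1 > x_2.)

{(1, 1)}

Compute a lex Gröbner basis by Buchberger's algorithm.
f_1 = 5x_1 + 2x_2 - 7, LT = x_1.
f_2 = 7x_1 - 2x_2 - 5, LT = x_1.

S(f_1,f_2): lcm = x_1. S = 24/35x_2 - 24/35.
  leading term x_2: no divisor's leading term divides it; move 24/35x_2 to the remainder.
  leading term 1: no divisor's leading term divides it; move -24/35 to the remainder.
  remainder 24/35x_2 - 24/35 ≠ 0; add h_3 = 24/35x_2 - 24/35 to the basis.

The other S-polynomials (S(f_1,h_3), S(f_2,h_3)) all reduce to 0 modulo the current basis, so we have a Gröbner basis.
Inter-reduce: drop elements whose leading term is divisible by another's, tail-reduce, and make monic.
Reduced Gröbner basis: {x_1 - 1, x_2 - 1}.

Elimination: the polynomial x_2 - 1 lies in the elimination ideal for x_2, so x_2 ∈ {1}. For each such x_2, the remaining basis elements (now univariate) give the rest of the solution.
  x_2 = 1: the earlier basis element becomes x_1 - 1 = 0, giving x_1 = 1 — point (1, 1).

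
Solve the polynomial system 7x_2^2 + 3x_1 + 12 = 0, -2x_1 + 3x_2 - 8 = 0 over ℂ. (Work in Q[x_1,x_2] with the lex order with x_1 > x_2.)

Compute a lex Gröbner basis by Buchberger's algorithm.
f_1 = 3x_1 + 7x_2^2 + 12, LT = x_1.
f_2 = -2x_1 + 3x_2 - 8, LT = x_1.

S(f_1,f_2): lcm = x_1. S = 7/3x_2^2 + 3/2x_2.
  reduce S modulo (f_1, f_2):
  remainder 7/3x_2^2 + 3/2x_2 ≠ 0; add h_3 = 7/3x_2^2 + 3/2x_2 to the basis.

The other S-polynomials (S(f_1,h_3), S(f_2,h_3)) all reduce to 0 modulo the current basis, so we have a Gröbner basis.
Inter-reduce: drop elements whose leading term is divisible by another's, tail-reduce, and make monic.
Reduced Gröbner basis: {x_1 - 3/2x_2 + 4, x_2^2 + 9/14x_2}.

The lex basis is triangular: the last element involves only x_2. Solving x_2^2 + 9/14x_2 = 0 gives x_2 ∈ {-9/14, 0}; substituting each value into the earlier elements determines the remaining variables.
  x_2 = -9/14: the earlier basis element becomes x_1 + 139/28 = 0, giving x_1 = -139/28 — point (-139/28, -9/14).
  x_2 = 0: the earlier basis element becomes x_1 + 4 = 0, giving x_1 = -4 — point (-4, 0).
This is the nonlinear analogue of row-reducing a linear system.

{(-139/28, -9/14), (-4, 0)}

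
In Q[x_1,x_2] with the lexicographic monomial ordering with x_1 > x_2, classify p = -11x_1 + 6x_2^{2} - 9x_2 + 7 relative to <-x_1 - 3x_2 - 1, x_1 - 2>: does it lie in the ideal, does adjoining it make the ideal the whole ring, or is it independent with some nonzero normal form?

First compute the reduced Gröbner basis of I by Buchberger's algorithm.
f_1 = -x_1 - 3x_2 - 1, LT = x_1.
f_2 = x_1 - 2, LT = x_1.

S(f_1,f_2): lcm = x_1. S = 3x_2 + 3.
  leading term x_2: no divisor's leading term divides it; move 3x_2 to the remainder.
  leading term 1: no divisor's leading term divides it; move 3 to the remainder.
  remainder 3x_2 + 3 ≠ 0; add h_3 = 3x_2 + 3 to the basis.

The other S-polynomials (S(f_1,h_3), S(f_2,h_3)) all reduce to 0 modulo the current basis, so we have a Gröbner basis.
Inter-reduce: drop elements whose leading term is divisible by another's, tail-reduce, and make monic.
Reduced Gröbner basis: {x_1 - 2, x_2 + 1}.
Label its elements g_1 = x_1 - 2, g_2 = x_2 + 1.

Reduce p = -11x_1 + 6x_2^{2} - 9x_2 + 7 modulo G:
  leading term x_1: subtract (-11)·g_1 from -11x_1 + 6x_2^{2} - 9x_2 + 7 → 6x_2^{2} - 9x_2 - 15
  leading term x_2^{2}: subtract (6x_2)·g_2 from 6x_2^{2} - 9x_2 - 15 → -15x_2 - 15
  leading term x_2: subtract (-15)·g_2 from -15x_2 - 15 → 0
  normal form = 0.
Since the normal form is 0, p ∈ I.

-11x_1 + 6x_2^{2} - 9x_2 + 7 lies in I (it reduces to 0).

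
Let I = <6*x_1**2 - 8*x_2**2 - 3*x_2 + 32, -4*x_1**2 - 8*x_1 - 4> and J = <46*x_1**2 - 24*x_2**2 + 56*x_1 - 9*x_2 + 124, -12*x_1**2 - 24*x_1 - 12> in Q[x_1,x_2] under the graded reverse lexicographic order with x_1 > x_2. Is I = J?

Yes, the ideals are equal.

Two ideals are equal iff their reduced Gröbner bases coincide (the reduced basis is unique for a fixed ordering).
Buchberger on the first generating set:
f_1 = 6*x_1**2 - 8*x_2**2 - 3*x_2 + 32, LT = x_1**2.
f_2 = -4*x_1**2 - 8*x_1 - 4, LT = x_1**2.

S(f_1,f_2): lcm = x_1**2. S = -4/3*x_2**2 - 2*x_1 - 1/2*x_2 + 13/3.
  reduce S modulo (f_1, f_2):
  remainder -4/3*x_2**2 - 2*x_1 - 1/2*x_2 + 13/3 ≠ 0; add g_3 = -4/3*x_2**2 - 2*x_1 - 1/2*x_2 + 13/3 to the basis.

The other S-polynomials (S(f_1,g_3), S(f_2,g_3)) all reduce to 0 modulo the current basis, so we have a Gröbner basis.
Inter-reduce: drop elements whose leading term is divisible by another's, tail-reduce, and make monic.
Reduced Gröbner basis: {x_1**2 + 2*x_1 + 1, x_2**2 + 3/2*x_1 + 3/8*x_2 - 13/4}.

Buchberger on the second generating set:
h_1 = 46*x_1**2 - 24*x_2**2 + 56*x_1 - 9*x_2 + 124, LT = x_1**2.
h_2 = -12*x_1**2 - 24*x_1 - 12, LT = x_1**2.

S(h_1,h_2): lcm = x_1**2. S = -12/23*x_2**2 - 18/23*x_1 - 9/46*x_2 + 39/23.
  reduce S modulo (h_1, h_2):
  remainder -12/23*x_2**2 - 18/23*x_1 - 9/46*x_2 + 39/23 ≠ 0; add k_3 = -12/23*x_2**2 - 18/23*x_1 - 9/46*x_2 + 39/23 to the basis.

The other S-polynomials (S(h_1,k_3), S(h_2,k_3)) all reduce to 0 modulo the current basis, so we have a Gröbner basis.
Inter-reduce: drop elements whose leading term is divisible by another's, tail-reduce, and make monic.
Reduced Gröbner basis: {x_1**2 + 2*x_1 + 1, x_2**2 + 3/2*x_1 + 3/8*x_2 - 13/4}.

The two bases agree; hence the ideals are identical.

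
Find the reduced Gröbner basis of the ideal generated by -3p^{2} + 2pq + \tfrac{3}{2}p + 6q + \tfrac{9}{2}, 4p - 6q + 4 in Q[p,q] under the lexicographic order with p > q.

f_1 = -3p^{2} + 2pq + \tfrac{3}{2}p + 6q + \tfrac{9}{2}, LT = p^{2}.
f_2 = 4p - 6q + 4, LT = p.

S(f_1,f_2): lcm = p^{2}. S = \tfrac{5}{6}pq - \tfrac{3}{2}p - 2q - \tfrac{3}{2}.
  leading term pq: subtract (\tfrac{5}{24}q)·f_2 from \tfrac{5}{6}pq - \tfrac{3}{2}p - 2q - \tfrac{3}{2} → -\tfrac{3}{2}p + \tfrac{5}{4}q^{2} - \tfrac{17}{6}q - \tfrac{3}{2}
  leading term p: subtract (-\tfrac{3}{8})·f_2 from -\tfrac{3}{2}p + \tfrac{5}{4}q^{2} - \tfrac{17}{6}q - \tfrac{3}{2} → \tfrac{5}{4}q^{2} - \tfrac{61}{12}q
  leading term q^{2}: no divisor's leading term divides it; move \tfrac{5}{4}q^{2} to the remainder.
  leading term q: no divisor's leading term divides it; move -\tfrac{61}{12}q to the remainder.
  remainder \tfrac{5}{4}q^{2} - \tfrac{61}{12}q ≠ 0; add g_3 = \tfrac{5}{4}q^{2} - \tfrac{61}{12}q to the basis.

The other S-polynomials (S(f_1,g_3), S(f_2,g_3)) all reduce to 0 modulo the current basis, so we have a Gröbner basis.
Inter-reduce: drop elements whose leading term is divisible by another's, tail-reduce, and make monic.

G = {p - \tfrac{3}{2}q + 1, q^{2} - \tfrac{61}{15}q}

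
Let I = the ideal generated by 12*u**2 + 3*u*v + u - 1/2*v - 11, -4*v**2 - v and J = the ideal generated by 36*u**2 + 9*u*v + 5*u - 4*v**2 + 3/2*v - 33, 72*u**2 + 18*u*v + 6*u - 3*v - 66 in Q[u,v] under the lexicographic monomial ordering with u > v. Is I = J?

No, the ideals differ.

For a fixed monomial order, each ideal has a unique reduced Gröbner basis; comparing bases decides equality.
Buchberger on the first generating set:
f_1 = 12*u**2 + 3*u*v + u - 1/2*v - 11, LT = u**2.
f_2 = -4*v**2 - v, LT = v**2.

The S-polynomials (S(f_1,f_2)) all reduce to 0 modulo the current basis, so we have a Gröbner basis.
Inter-reduce: drop elements whose leading term is divisible by another's, tail-reduce, and make monic.
Reduced Gröbner basis: {u**2 + 1/4*u*v + 1/12*u - 1/24*v - 11/12, v**2 + 1/4*v}.

Buchberger on the second generating set:
h_1 = 36*u**2 + 9*u*v + 5*u - 4*v**2 + 3/2*v - 33, LT = u**2.
h_2 = 72*u**2 + 18*u*v + 6*u - 3*v - 66, LT = u**2.

S(h_1,h_2): lcm = u**2. S = 1/18*u - 1/9*v**2 + 1/12*v.
  leading term u: no divisor's leading term divides it; move 1/18*u to the remainder.
  leading term v**2: no divisor's leading term divides it; move -1/9*v**2 to the remainder.
  leading term v: no divisor's leading term divides it; move 1/12*v to the remainder.
  remainder 1/18*u - 1/9*v**2 + 1/12*v ≠ 0; add k_3 = 1/18*u - 1/9*v**2 + 1/12*v to the basis.

S(h_1,k_3): lcm = u**2. S = 2*u*v**2 - 5/4*u*v + 5/36*u - 1/9*v**2 + 1/24*v - 11/12.
  leading term u*v**2: subtract (36*v**2)·k_3 from 2*u*v**2 - 5/4*u*v + 5/36*u - 1/9*v**2 + 1/24*v - 11/12 → -5/4*u*v + 5/36*u + 4*v**4 - 3*v**3 - 1/9*v**2 + 1/24*v - 11/12
  leading term u*v: subtract (-45/2*v)·k_3 from -5/4*u*v + 5/36*u + 4*v**4 - 3*v**3 - 1/9*v**2 + 1/24*v - 11/12 → 5/36*u + 4*v**4 - 11/2*v**3 + 127/72*v**2 + 1/24*v - 11/12
  leading term u: subtract (5/2)·k_3 from 5/36*u + 4*v**4 - 11/2*v**3 + 127/72*v**2 + 1/24*v - 11/12 → 4*v**4 - 11/2*v**3 + 49/24*v**2 - 1/6*v - 11/12
  leading term v**4: no divisor's leading term divides it; move 4*v**4 to the remainder.
  leading term v**3: no divisor's leading term divides it; move -11/2*v**3 to the remainder.
  leading term v**2: no divisor's leading term divides it; move 49/24*v**2 to the remainder.
  leading term v: no divisor's leading term divides it; move -1/6*v to the remainder.
  leading term 1: no divisor's leading term divides it; move -11/12 to the remainder.
  remainder 4*v**4 - 11/2*v**3 + 49/24*v**2 - 1/6*v - 11/12 ≠ 0; add k_4 = 4*v**4 - 11/2*v**3 + 49/24*v**2 - 1/6*v - 11/12 to the basis.

The other S-polynomials (S(h_2,k_3), S(h_1,k_4), S(h_2,k_4), S(k_3,k_4)) all reduce to 0 modulo the current basis, so we have a Gröbner basis.
Inter-reduce: drop elements whose leading term is divisible by another's, tail-reduce, and make monic.
Reduced Gröbner basis: {u - 2*v**2 + 3/2*v, v**4 - 11/8*v**3 + 49/96*v**2 - 1/24*v - 11/48}.

The bases are distinct; the ideals are different.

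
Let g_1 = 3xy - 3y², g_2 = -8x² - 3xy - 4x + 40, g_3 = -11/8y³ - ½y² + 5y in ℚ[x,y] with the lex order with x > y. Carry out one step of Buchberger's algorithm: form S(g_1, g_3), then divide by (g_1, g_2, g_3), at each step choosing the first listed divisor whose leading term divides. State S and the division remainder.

S(g_1, g_3) = -4/11xy² + 40/11xy - y⁴; remainder on division = 0.

lcm(LM(g_1), LM(g_3)) = xy³.
S = (lcm/LT(g_1))·g_1 − (lcm/LT(g_3))·g_3 = -4/11xy² + 40/11xy - y⁴.
Reduce S modulo (g_1, g_2, g_3) in that order:
  leading term xy²: subtract (-4/33y)·g_1 from -4/11xy² + 40/11xy - y⁴ → 40/11xy - y⁴ - 4/11y³
  leading term xy: subtract (40/33)·g_1 from 40/11xy - y⁴ - 4/11y³ → -y⁴ - 4/11y³ + 40/11y²
  leading term y⁴: subtract (8/11y)·g_3 from -y⁴ - 4/11y³ + 40/11y² → 0
The remainder is 0, so this S-polynomial contributes no new basis element.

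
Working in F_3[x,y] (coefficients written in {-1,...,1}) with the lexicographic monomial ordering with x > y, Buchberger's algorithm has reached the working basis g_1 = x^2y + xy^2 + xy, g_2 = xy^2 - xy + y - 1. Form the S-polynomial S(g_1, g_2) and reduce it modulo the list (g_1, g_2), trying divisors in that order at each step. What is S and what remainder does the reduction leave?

S(g_1, g_2) = x^2y + xy^3 + xy^2 - xy + x; remainder on division = -xy + x - y^2 + 1.

lcm(LM(g_1), LM(g_2)) = x^2y^2.
S = (lcm/LT(g_1))·g_1 − (lcm/LT(g_2))·g_2 = x^2y + xy^3 + xy^2 - xy + x.
Reduce S modulo (g_1, g_2) in that order:
  leading term x^2y: subtract (1)·g_1 from x^2y + xy^3 + xy^2 - xy + x → xy^3 + xy + x
  leading term xy^3: subtract (y)·g_2 from xy^3 + xy + x → xy^2 + xy + x - y^2 + y
  leading term xy^2: subtract (1)·g_2 from xy^2 + xy + x - y^2 + y → -xy + x - y^2 + 1
  leading term xy: no divisor's leading term divides it; move -xy to the remainder.
  leading term x: no divisor's leading term divides it; move x to the remainder.
  leading term y^2: no divisor's leading term divides it; move -y^2 to the remainder.
  leading term 1: no divisor's leading term divides it; move 1 to the remainder.
The remainder -xy + x - y^2 + 1 is nonzero, so it would be added as the next basis element.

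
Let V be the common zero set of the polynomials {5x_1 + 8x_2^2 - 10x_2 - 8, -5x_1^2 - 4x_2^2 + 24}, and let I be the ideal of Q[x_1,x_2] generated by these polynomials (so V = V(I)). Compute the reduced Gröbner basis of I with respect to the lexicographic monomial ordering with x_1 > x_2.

This is the nonlinear analogue of row-reducing a linear system.

f_1 = 5x_1 + 8x_2^2 - 10x_2 - 8, LT = x_1.
f_2 = -5x_1^2 - 4x_2^2 + 24, LT = x_1^2.

S(f_1,f_2): lcm = x_1^2. S = 8/5x_1x_2^2 - 2x_1x_2 - 8/5x_1 - 4/5x_2^2 + 24/5.
  leading term x_1x_2^2: subtract (8/25x_2^2)·f_1 from 8/5x_1x_2^2 - 2x_1x_2 - 8/5x_1 - 4/5x_2^2 + 24/5 → -2x_1x_2 - 8/5x_1 - 64/25x_2^4 + 16/5x_2^3 + 44/25x_2^2 + 24/5
  leading term x_1x_2: subtract (-2/5x_2)·f_1 from -2x_1x_2 - 8/5x_1 - 64/25x_2^4 + 16/5x_2^3 + 44/25x_2^2 + 24/5 → -8/5x_1 - 64/25x_2^4 + 32/5x_2^3 - 56/25x_2^2 - 16/5x_2 + 24/5
  leading term x_1: subtract (-8/25)·f_1 from -8/5x_1 - 64/25x_2^4 + 32/5x_2^3 - 56/25x_2^2 - 16/5x_2 + 24/5 → -64/25x_2^4 + 32/5x_2^3 + 8/25x_2^2 - 32/5x_2 + 56/25
  leading term x_2^4: no divisor's leading term divides it; move -64/25x_2^4 to the remainder.
  leading term x_2^3: no divisor's leading term divides it; move 32/5x_2^3 to the remainder.
  leading term x_2^2: no divisor's leading term divides it; move 8/25x_2^2 to the remainder.
  leading term x_2: no divisor's leading term divides it; move -32/5x_2 to the remainder.
  leading term 1: no divisor's leading term divides it; move 56/25 to the remainder.
  remainder -64/25x_2^4 + 32/5x_2^3 + 8/25x_2^2 - 32/5x_2 + 56/25 ≠ 0; add g_3 = -64/25x_2^4 + 32/5x_2^3 + 8/25x_2^2 - 32/5x_2 + 56/25 to the basis.

The other S-polynomials (S(f_1,g_3), S(f_2,g_3)) all reduce to 0 modulo the current basis, so we have a Gröbner basis.
Inter-reduce: drop elements whose leading term is divisible by another's, tail-reduce, and make monic.

G = {x_1 + 8/5x_2^2 - 2x_2 - 8/5, x_2^4 - 5/2x_2^3 - 1/8x_2^2 + 5/2x_2 - 7/8}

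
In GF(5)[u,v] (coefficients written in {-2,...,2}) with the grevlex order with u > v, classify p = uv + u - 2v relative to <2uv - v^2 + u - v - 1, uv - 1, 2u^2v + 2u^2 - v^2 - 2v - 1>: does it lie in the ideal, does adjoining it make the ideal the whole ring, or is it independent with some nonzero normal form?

uv + u - 2v is independent of I; its normal form modulo I is -v + 1.

First compute the reduced Gröbner basis of I by Buchberger's algorithm.
f_1 = 2uv - v^2 + u - v - 1, LT = uv.
f_2 = uv - 1, LT = uv.
f_3 = 2u^2v + 2u^2 - v^2 - 2v - 1, LT = u^2v.

S(f_1,f_2): lcm = uv. S = 2v^2 - 2u + 2v - 2.
  leading term v^2: no divisor's leading term divides it; move 2v^2 to the remainder.
  leading term u: no divisor's leading term divides it; move -2u to the remainder.
  leading term v: no divisor's leading term divides it; move 2v to the remainder.
  leading term 1: no divisor's leading term divides it; move -2 to the remainder.
  remainder 2v^2 - 2u + 2v - 2 ≠ 0; add h_4 = 2v^2 - 2u + 2v - 2 to the basis.

S(f_1,f_3): lcm = u^2v. S = 2uv^2 + 2u^2 + 2uv - 2v^2 + 2u + v - 2.
  leading term uv^2: subtract (v)·f_1 from 2uv^2 + 2u^2 + 2uv - 2v^2 + 2u + v - 2 → v^3 + 2u^2 + uv - v^2 + 2u + 2v - 2
  leading term v^3: subtract (-2v)·h_4 from v^3 + 2u^2 + uv - v^2 + 2u + 2v - 2 → 2u^2 + 2uv - 2v^2 + 2u - 2v - 2
  leading term u^2: no divisor's leading term divides it; move 2u^2 to the remainder.
  leading term uv: subtract (1)·f_1 from 2uv - 2v^2 + 2u - 2v - 2 → -v^2 + u - v - 1
  leading term v^2: subtract (2)·h_4 from -v^2 + u - v - 1 → -2
  leading term 1: no divisor's leading term divides it; move -2 to the remainder.
  remainder 2u^2 - 2 ≠ 0; add h_5 = 2u^2 - 2 to the basis.

S(f_2,f_3): lcm = u^2v. S = -u^2 - 2v^2 - u + v - 2.
  leading term u^2: subtract (2)·h_5 from -u^2 - 2v^2 - u + v - 2 → -2v^2 - u + v + 2
  leading term v^2: subtract (-1)·h_4 from -2v^2 - u + v + 2 → 2u - 2v
  leading term u: no divisor's leading term divides it; move 2u to the remainder.
  leading term v: no divisor's leading term divides it; move -2v to the remainder.
  remainder 2u - 2v ≠ 0; add h_6 = 2u - 2v to the basis.

The other S-polynomials (S(f_1,h_4), S(f_2,h_4), S(f_3,h_4), S(f_1,h_5), S(f_2,h_5), S(f_3,h_5), S(h_4,h_5), S(f_1,h_6), S(f_2,h_6), S(f_3,h_6), S(h_4,h_6), S(h_5,h_6)) all reduce to 0 modulo the current basis, so we have a Gröbner basis.
Inter-reduce: drop elements whose leading term is divisible by another's, tail-reduce, and make monic.
Reduced Gröbner basis: {v^2 - 1, u - v}.
Label its elements g_1 = v^2 - 1, g_2 = u - v.

Reduce p = uv + u - 2v modulo G:
  leading term uv: subtract (v)·g_2 from uv + u - 2v → v^2 + u - 2v
  leading term v^2: subtract (1)·g_1 from v^2 + u - 2v → u - 2v + 1
  leading term u: subtract (1)·g_2 from u - 2v + 1 → -v + 1
  leading term v: no divisor's leading term divides it; move -v to the remainder.
  leading term 1: no divisor's leading term divides it; move 1 to the remainder.
  normal form = -v + 1.
The normal form is nonzero, so p ∉ I. Since p minus its normal form lies in I, I + (p) = I + (r) where r = -v + 1; decide whether this ideal is the whole ring.
Run Buchberger on G together with r (pairs among the g_i already reduce to 0 since G is a Gröbner basis):
g_1 = v^2 - 1, LT = v^2.
g_2 = u - v, LT = u.
r = -v + 1, LT = v.

The S-polynomials (S(g_1,g_2), S(g_1,r), S(g_2,r)) all reduce to 0 modulo the current basis, so we have a Gröbner basis.
Inter-reduce: drop elements whose leading term is divisible by another's, tail-reduce, and make monic.
Reduced Gröbner basis: {u - 1, v - 1}.
The reduced Gröbner basis of I + (p) is {u - 1, v - 1} ≠ {1}, a proper ideal, so the enlarged system stays consistent: p is independent of I, with normal form -v + 1.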